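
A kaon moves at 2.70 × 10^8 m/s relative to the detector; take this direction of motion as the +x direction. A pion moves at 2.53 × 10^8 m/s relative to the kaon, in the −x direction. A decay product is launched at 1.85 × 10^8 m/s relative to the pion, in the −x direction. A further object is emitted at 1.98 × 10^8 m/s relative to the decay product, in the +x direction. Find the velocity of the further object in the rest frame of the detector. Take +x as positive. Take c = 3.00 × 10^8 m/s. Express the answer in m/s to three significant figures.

Apply u = (u' + v)/(1 + u'v/c²) successively, working outward toward the detector.
(Dividing each given speed by c = 3.00 × 10^8 m/s to work in units of c.)
Start: velocity of the kaon relative to the detector = 0.9000c.
Compose with the pion (u' = -0.843 in the kaon frame): u_1 = (-0.843 + 0.900) / (1 + (-0.843)·0.900) = 0.0567/0.2410 = 0.2351.
Compose with the decay product (u' = -0.617 in the pion frame): u_2 = (-0.617 + 0.235) / (1 + (-0.617)·0.235) = -0.3815/0.8550 = -0.4462.
Compose with the further object (u' = 0.660 in the decay product frame): u_3 = (0.660 + (-0.446)) / (1 + 0.660·(-0.446)) = 0.2138/0.7055 = 0.3030.
So u = 0.3030 × 3.00 × 10^8 m/s.

+9.09 × 10^7 m/s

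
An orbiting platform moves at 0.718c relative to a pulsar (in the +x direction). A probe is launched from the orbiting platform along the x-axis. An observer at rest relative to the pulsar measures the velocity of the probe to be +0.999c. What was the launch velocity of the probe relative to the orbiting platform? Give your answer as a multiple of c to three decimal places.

+0.994c

Invert the composition law: u' = (u − v)/(1 − uv/c²).
u' = (0.999 − 0.718) / (1 − (0.999)(0.718)) = 0.2810/0.2827 = 0.9939.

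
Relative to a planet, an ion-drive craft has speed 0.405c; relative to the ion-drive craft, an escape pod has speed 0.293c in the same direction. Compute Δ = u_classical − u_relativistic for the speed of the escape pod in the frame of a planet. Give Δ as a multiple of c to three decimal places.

Δ = 0.074c

Galilean: u_cl = 0.293 + 0.405 = 0.6980.
Relativistic: u_rel = (0.293 + 0.405) / (1 + 0.293·0.405) = 0.6980/1.1187 = 0.6240.
Δ = 0.6980 − 0.6240 = 0.0740.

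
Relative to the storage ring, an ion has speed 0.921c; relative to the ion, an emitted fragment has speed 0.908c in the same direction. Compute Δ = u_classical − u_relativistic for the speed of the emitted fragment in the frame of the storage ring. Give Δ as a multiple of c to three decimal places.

Galilean: u_cl = 0.908 + 0.921 = 1.8290.
Relativistic: u_rel = (0.908 + 0.921) / (1 + 0.908·0.921) = 1.8290/1.8363 = 0.9960.
Δ = 1.8290 − 0.9960 = 0.8330.
(The classical prediction exceeds c; the relativistic result does not.)

Δ = 0.833c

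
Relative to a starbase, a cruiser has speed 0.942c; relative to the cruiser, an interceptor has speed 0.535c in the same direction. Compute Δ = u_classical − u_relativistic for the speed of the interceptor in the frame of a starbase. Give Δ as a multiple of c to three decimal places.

Δ = 0.495c

Galilean: u_cl = 0.535 + 0.942 = 1.4770.
Relativistic: u_rel = (0.535 + 0.942) / (1 + 0.535·0.942) = 1.4770/1.5040 = 0.9821.
Δ = 1.4770 − 0.9821 = 0.4949.
(The classical prediction exceeds c; the relativistic result does not.)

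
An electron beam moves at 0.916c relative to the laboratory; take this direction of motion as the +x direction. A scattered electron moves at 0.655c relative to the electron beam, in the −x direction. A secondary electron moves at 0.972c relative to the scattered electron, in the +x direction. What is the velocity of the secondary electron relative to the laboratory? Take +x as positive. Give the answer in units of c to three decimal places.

+0.994c

Apply u = (u' + v)/(1 + u'v/c²) successively, working outward toward the laboratory.
Start: velocity of the electron beam relative to the laboratory = 0.9160c.
Compose with the scattered electron (u' = -0.655 in the electron beam frame): u_1 = (-0.655 + 0.916) / (1 + (-0.655)·0.916) = 0.2610/0.4000 = 0.6525.
Compose with the secondary electron (u' = 0.972 in the scattered electron frame): u_2 = (0.972 + 0.652) / (1 + 0.972·0.652) = 1.6245/1.6342 = 0.9940.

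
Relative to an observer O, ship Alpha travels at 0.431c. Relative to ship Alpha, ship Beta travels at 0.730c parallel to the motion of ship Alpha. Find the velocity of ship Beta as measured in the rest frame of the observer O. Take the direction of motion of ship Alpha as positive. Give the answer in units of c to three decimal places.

0.883c

With v = 0.431 and u' = 0.730 (in units of c),
u = (u' + v)/(1 + u'v/c²):
u = (0.730 + 0.431) / (1 + 0.730·0.431) = 1.1610/1.3146 = 0.8831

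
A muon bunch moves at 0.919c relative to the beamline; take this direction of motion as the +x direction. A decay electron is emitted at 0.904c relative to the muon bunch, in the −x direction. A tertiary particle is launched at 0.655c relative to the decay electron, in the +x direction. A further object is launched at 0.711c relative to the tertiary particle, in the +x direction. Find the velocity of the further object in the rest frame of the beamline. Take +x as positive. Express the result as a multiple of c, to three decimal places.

Apply u = (u' + v)/(1 + u'v/c²) successively, working outward toward the beamline.
Start: velocity of the muon bunch relative to the beamline = 0.9190c.
Compose with the decay electron (u' = -0.904 in the muon bunch frame): u_1 = (-0.904 + 0.919) / (1 + (-0.904)·0.919) = 0.0150/0.1692 = 0.0886.
Compose with the tertiary particle (u' = 0.655 in the decay electron frame): u_2 = (0.655 + 0.089) / (1 + 0.655·0.089) = 0.7436/1.0581 = 0.7028.
Compose with the further object (u' = 0.711 in the tertiary particle frame): u_3 = (0.711 + 0.703) / (1 + 0.711·0.703) = 1.4138/1.4997 = 0.9427.

+0.943c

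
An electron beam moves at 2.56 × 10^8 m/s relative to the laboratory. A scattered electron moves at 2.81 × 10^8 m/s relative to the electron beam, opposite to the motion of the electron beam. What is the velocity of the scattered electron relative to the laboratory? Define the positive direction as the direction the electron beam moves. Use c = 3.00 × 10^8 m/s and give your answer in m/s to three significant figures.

In units of c (dividing by 3.00 × 10^8 m/s): v = 0.853, u' = -0.937.
u = (u' + v)/(1 + u'v/c²):
u = (-0.937 + 0.853) / (1 + (-0.937)·0.853) = -0.0833/0.2007 = -0.4152
(Galilean addition would give -0.083c.)
Converting back: u = -0.4152 × 3.00 × 10^8 m/s.

-1.25 × 10^8 m/s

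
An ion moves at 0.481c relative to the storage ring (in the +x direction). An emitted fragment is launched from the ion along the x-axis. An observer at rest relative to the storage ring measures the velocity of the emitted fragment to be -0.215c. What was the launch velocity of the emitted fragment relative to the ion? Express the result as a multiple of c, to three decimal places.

-0.631c

Invert the composition law: u' = (u − v)/(1 − uv/c²).
u' = (-0.215 − 0.481) / (1 − (-0.215)(0.481)) = -0.6960/1.1034 = -0.6308.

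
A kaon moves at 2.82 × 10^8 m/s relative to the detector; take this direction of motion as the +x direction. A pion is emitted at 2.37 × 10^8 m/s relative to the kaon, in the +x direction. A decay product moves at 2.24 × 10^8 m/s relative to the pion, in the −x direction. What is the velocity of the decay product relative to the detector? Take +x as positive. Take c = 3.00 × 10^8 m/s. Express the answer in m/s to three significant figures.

Apply u = (u' + v)/(1 + u'v/c²) successively, working outward toward the detector.
(Dividing each given speed by c = 3.00 × 10^8 m/s to work in units of c.)
Start: velocity of the kaon relative to the detector = 0.9400c.
Compose with the pion (u' = 0.790 in the kaon frame): u_1 = (0.790 + 0.940) / (1 + 0.790·0.940) = 1.7300/1.7426 = 0.9928.
Compose with the decay product (u' = -0.747 in the pion frame): u_2 = (-0.747 + 0.993) / (1 + (-0.747)·0.993) = 0.2461/0.2587 = 0.9512.
So u = 0.9512 × 3.00 × 10^8 m/s.

+2.85 × 10^8 m/s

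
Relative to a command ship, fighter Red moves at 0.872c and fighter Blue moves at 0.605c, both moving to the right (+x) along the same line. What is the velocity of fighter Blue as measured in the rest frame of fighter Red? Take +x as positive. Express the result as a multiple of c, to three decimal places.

-0.565c

β_A = 0.872, β_B = 0.605.
Transform to A's frame with the inverse velocity-addition law: u' = (u − v)/(1 − uv/c²), taking u = β_B and v = β_A.
u' = (0.605 − 0.872) / (1 − (0.872)(0.605)) = -0.2670/0.4724 = -0.5652.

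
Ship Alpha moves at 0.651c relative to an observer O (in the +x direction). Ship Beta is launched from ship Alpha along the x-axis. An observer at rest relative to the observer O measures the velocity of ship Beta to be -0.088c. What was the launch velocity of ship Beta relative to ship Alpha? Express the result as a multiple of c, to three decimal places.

-0.699c

Invert the composition law: u' = (u − v)/(1 − uv/c²).
u' = (-0.088 − 0.651) / (1 − (-0.088)(0.651)) = -0.7390/1.0573 = -0.6990.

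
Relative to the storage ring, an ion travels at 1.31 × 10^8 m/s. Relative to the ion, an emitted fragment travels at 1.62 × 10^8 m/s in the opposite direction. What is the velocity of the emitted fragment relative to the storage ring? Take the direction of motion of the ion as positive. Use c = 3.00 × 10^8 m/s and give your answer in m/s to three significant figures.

In units of c (dividing by 3.00 × 10^8 m/s): v = 0.437, u' = -0.540.
u = (u' + v)/(1 + u'v/c²):
u = (-0.540 + 0.437) / (1 + (-0.540)·0.437) = -0.1033/0.7642 = -0.1352
Converting back: u = -0.1352 × 3.00 × 10^8 m/s.

-4.06 × 10^7 m/s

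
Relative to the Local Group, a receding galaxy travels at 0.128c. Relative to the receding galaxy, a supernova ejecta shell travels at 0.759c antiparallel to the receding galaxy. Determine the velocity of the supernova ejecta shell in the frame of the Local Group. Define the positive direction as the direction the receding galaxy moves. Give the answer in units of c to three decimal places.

With v = 0.128 and u' = -0.759 (in units of c),
u = (u' + v)/(1 + u'v/c²):
u = (-0.759 + 0.128) / (1 + (-0.759)·0.128) = -0.6310/0.9028 = -0.6989

-0.699c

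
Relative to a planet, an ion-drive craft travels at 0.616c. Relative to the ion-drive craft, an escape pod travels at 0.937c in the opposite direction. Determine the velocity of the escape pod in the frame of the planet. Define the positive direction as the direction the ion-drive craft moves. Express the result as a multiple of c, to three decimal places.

-0.759c

With v = 0.616 and u' = -0.937 (in units of c),
u = (u' + v)/(1 + u'v/c²):
u = (-0.937 + 0.616) / (1 + (-0.937)·0.616) = -0.3210/0.4228 = -0.7592
(Galilean addition would give -0.321c.)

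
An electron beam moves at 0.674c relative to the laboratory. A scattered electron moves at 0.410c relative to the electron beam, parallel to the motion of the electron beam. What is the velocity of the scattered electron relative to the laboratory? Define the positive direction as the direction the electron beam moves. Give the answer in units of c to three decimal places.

0.849c

With v = 0.674 and u' = 0.410 (in units of c),
u = (u' + v)/(1 + u'v/c²):
u = (0.410 + 0.674) / (1 + 0.410·0.674) = 1.0840/1.2763 = 0.8493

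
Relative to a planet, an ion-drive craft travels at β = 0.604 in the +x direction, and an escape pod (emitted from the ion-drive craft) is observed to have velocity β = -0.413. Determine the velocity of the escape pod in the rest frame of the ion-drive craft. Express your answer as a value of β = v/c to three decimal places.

Invert the composition law: u' = (u − v)/(1 − uv/c²).
u' = (-0.413 − 0.604) / (1 − (-0.413)(0.604)) = -1.0170/1.2495 = -0.8140.

β = -0.814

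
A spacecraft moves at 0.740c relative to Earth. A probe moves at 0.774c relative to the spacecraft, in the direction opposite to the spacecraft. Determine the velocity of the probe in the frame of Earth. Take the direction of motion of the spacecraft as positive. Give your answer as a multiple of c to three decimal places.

-0.080c

With v = 0.740 and u' = -0.774 (in units of c),
u = (u' + v)/(1 + u'v/c²):
u = (-0.774 + 0.740) / (1 + (-0.774)·0.740) = -0.0340/0.4272 = -0.0796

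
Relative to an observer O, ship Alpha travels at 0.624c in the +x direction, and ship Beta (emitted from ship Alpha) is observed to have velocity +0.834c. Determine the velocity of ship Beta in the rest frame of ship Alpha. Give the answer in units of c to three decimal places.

+0.438c

Invert the composition law: u' = (u − v)/(1 − uv/c²).
u' = (0.834 − 0.624) / (1 − (0.834)(0.624)) = 0.2100/0.4796 = 0.4379.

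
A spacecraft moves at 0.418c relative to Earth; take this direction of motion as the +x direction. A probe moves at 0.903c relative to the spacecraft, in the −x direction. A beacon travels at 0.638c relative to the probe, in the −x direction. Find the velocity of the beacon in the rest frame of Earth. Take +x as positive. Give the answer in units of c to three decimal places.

-0.947c

Apply u = (u' + v)/(1 + u'v/c²) successively, working outward toward Earth.
Start: velocity of the spacecraft relative to Earth = 0.4180c.
Compose with the probe (u' = -0.903 in the spacecraft frame): u_1 = (-0.903 + 0.418) / (1 + (-0.903)·0.418) = -0.4850/0.6225 = -0.7791.
Compose with the beacon (u' = -0.638 in the probe frame): u_2 = (-0.638 + (-0.779)) / (1 + (-0.638)·(-0.779)) = -1.4171/1.4970 = -0.9466.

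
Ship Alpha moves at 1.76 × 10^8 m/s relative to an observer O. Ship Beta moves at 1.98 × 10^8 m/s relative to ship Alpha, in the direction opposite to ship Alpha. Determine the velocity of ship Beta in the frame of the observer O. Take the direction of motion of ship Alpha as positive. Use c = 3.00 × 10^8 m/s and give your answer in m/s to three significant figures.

In units of c (dividing by 3.00 × 10^8 m/s): v = 0.587, u' = -0.660.
u = (u' + v)/(1 + u'v/c²):
u = (-0.660 + 0.587) / (1 + (-0.660)·0.587) = -0.0733/0.6128 = -0.1197
(Galilean addition would give -0.073c.)
Converting back: u = -0.1197 × 3.00 × 10^8 m/s.

-3.59 × 10^7 m/s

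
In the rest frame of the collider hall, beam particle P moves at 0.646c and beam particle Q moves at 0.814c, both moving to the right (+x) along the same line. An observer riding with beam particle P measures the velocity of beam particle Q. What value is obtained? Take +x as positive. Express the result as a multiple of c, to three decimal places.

+0.354c

β_A = 0.646, β_B = 0.814.
Transform to A's frame with the inverse velocity-addition law: u' = (u − v)/(1 − uv/c²), taking u = β_B and v = β_A.
u' = (0.814 − 0.646) / (1 − (0.646)(0.814)) = 0.1680/0.4742 = 0.3543.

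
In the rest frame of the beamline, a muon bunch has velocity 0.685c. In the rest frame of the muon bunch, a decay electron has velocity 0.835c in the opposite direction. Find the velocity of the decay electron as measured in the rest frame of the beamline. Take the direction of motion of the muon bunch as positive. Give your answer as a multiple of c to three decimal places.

With v = 0.685 and u' = -0.835 (in units of c),
u = (u' + v)/(1 + u'v/c²):
u = (-0.835 + 0.685) / (1 + (-0.835)·0.685) = -0.1500/0.4280 = -0.3504
(Galilean addition would give -0.150c.)

-0.350c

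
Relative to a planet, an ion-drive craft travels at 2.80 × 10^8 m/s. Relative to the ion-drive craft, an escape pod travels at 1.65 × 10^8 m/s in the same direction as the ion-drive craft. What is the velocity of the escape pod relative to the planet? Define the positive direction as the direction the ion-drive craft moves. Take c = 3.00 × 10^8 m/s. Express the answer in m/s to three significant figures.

In units of c (dividing by 3.00 × 10^8 m/s): v = 0.933, u' = 0.550.
u = (u' + v)/(1 + u'v/c²):
u = (0.550 + 0.933) / (1 + 0.550·0.933) = 1.4833/1.5133 = 0.9802
(Galilean addition would give +1.483c, exceeding c.)
Converting back: u = 0.9802 × 3.00 × 10^8 m/s.

2.94 × 10^8 m/s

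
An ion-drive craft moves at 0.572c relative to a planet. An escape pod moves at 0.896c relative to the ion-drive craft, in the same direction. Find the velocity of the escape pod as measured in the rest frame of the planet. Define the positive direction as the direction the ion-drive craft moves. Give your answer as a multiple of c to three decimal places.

0.971c

With v = 0.572 and u' = 0.896 (in units of c),
u = (u' + v)/(1 + u'v/c²):
u = (0.896 + 0.572) / (1 + 0.896·0.572) = 1.4680/1.5125 = 0.9706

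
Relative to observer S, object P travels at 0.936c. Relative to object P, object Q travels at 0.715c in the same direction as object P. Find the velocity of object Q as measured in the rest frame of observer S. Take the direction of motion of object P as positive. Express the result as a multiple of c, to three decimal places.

0.989c

With v = 0.936 and u' = 0.715 (in units of c),
u = (u' + v)/(1 + u'v/c²):
u = (0.715 + 0.936) / (1 + 0.715·0.936) = 1.6510/1.6692 = 0.9891
(Galilean addition would give +1.651c, exceeding c.)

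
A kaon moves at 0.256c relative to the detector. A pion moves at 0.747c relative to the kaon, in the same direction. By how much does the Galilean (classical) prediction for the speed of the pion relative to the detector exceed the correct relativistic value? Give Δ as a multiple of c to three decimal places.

Δ = 0.161c

Galilean: u_cl = 0.747 + 0.256 = 1.0030.
Relativistic: u_rel = (0.747 + 0.256) / (1 + 0.747·0.256) = 1.0030/1.1912 = 0.8420.
Δ = 1.0030 − 0.8420 = 0.1610.
(The classical prediction exceeds c; the relativistic result does not.)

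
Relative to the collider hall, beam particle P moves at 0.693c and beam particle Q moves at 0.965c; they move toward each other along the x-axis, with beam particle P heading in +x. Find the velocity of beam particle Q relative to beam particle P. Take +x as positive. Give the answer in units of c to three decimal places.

β_A = 0.693, β_B = -0.965.
Transform to A's frame with the inverse velocity-addition law: u' = (u − v)/(1 − uv/c²), taking u = β_B and v = β_A.
u' = (-0.965 − 0.693) / (1 − (0.693)(-0.965)) = -1.6580/1.6687 = -0.9936.

-0.994c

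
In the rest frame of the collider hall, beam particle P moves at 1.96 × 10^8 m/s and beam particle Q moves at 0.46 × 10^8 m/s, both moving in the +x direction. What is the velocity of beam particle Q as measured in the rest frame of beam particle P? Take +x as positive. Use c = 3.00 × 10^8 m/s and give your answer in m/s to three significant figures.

-1.67 × 10^8 m/s

β_A = 0.653, β_B = 0.153 (dividing each by c = 3.00 × 10^8 m/s).
Transform to A's frame with the inverse velocity-addition law: u' = (u − v)/(1 − uv/c²), taking u = β_B and v = β_A.
u' = (0.153 − 0.653) / (1 − (0.653)(0.153)) = -0.5000/0.8998 = -0.5557.
u' = -0.5557 × 3.00 × 10^8 m/s.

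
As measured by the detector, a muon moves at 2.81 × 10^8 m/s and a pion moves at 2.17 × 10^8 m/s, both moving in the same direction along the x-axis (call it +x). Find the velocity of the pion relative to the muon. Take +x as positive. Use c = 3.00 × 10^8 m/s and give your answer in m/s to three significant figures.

-1.98 × 10^8 m/s

β_A = 0.937, β_B = 0.723 (dividing each by c = 3.00 × 10^8 m/s).
Transform to A's frame with the inverse velocity-addition law: u' = (u − v)/(1 − uv/c²), taking u = β_B and v = β_A.
u' = (0.723 − 0.937) / (1 − (0.937)(0.723)) = -0.2133/0.3225 = -0.6615.
u' = -0.6615 × 3.00 × 10^8 m/s.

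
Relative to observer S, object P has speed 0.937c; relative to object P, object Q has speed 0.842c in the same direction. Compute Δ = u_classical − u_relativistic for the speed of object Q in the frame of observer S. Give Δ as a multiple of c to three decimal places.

Galilean: u_cl = 0.842 + 0.937 = 1.7790.
Relativistic: u_rel = (0.842 + 0.937) / (1 + 0.842·0.937) = 1.7790/1.7890 = 0.9944.
Δ = 1.7790 − 0.9944 = 0.7846.
(The classical prediction exceeds c; the relativistic result does not.)

Δ = 0.785c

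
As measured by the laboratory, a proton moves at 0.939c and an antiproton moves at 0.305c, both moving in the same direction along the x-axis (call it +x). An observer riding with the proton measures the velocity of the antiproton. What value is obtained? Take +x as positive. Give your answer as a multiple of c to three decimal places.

β_A = 0.939, β_B = 0.305.
Transform to A's frame with the inverse velocity-addition law: u' = (u − v)/(1 − uv/c²), taking u = β_B and v = β_A.
u' = (0.305 − 0.939) / (1 − (0.939)(0.305)) = -0.6340/0.7136 = -0.8884.

-0.888c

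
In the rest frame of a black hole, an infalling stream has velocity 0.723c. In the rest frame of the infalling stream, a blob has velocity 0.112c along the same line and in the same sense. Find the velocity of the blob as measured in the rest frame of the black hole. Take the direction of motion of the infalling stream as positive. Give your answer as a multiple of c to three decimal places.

0.772c

With v = 0.723 and u' = 0.112 (in units of c),
u = (u' + v)/(1 + u'v/c²):
u = (0.112 + 0.723) / (1 + 0.112·0.723) = 0.8350/1.0810 = 0.7725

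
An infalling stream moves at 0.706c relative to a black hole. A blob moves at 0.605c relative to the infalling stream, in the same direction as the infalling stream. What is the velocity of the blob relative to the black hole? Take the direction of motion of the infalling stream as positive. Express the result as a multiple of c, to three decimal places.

With v = 0.706 and u' = 0.605 (in units of c),
u = (u' + v)/(1 + u'v/c²):
u = (0.605 + 0.706) / (1 + 0.605·0.706) = 1.3110/1.4271 = 0.9186

0.919c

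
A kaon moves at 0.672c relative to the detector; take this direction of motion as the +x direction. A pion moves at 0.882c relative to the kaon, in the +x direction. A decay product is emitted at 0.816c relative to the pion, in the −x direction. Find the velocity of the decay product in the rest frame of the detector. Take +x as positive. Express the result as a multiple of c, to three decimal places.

Apply u = (u' + v)/(1 + u'v/c²) successively, working outward toward the detector.
Start: velocity of the kaon relative to the detector = 0.6720c.
Compose with the pion (u' = 0.882 in the kaon frame): u_1 = (0.882 + 0.672) / (1 + 0.882·0.672) = 1.5540/1.5927 = 0.9757.
Compose with the decay product (u' = -0.816 in the pion frame): u_2 = (-0.816 + 0.976) / (1 + (-0.816)·0.976) = 0.1597/0.2038 = 0.7835.

+0.783c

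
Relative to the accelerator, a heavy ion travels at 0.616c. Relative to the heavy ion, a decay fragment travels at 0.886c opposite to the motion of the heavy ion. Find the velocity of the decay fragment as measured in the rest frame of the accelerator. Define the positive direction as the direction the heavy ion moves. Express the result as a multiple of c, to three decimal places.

-0.594c

With v = 0.616 and u' = -0.886 (in units of c),
u = (u' + v)/(1 + u'v/c²):
u = (-0.886 + 0.616) / (1 + (-0.886)·0.616) = -0.2700/0.4542 = -0.5944
(Galilean addition would give -0.270c.)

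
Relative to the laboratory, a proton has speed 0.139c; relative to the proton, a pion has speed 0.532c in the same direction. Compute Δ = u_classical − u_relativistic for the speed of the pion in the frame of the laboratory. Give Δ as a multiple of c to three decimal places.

Galilean: u_cl = 0.532 + 0.139 = 0.6710.
Relativistic: u_rel = (0.532 + 0.139) / (1 + 0.532·0.139) = 0.6710/1.0739 = 0.6248.
Δ = 0.6710 − 0.6248 = 0.0462.

Δ = 0.046c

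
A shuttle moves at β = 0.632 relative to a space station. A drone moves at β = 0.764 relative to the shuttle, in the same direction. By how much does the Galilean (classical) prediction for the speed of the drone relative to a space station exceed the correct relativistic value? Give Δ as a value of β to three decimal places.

Δ = 0.455

Galilean: u_cl = 0.764 + 0.632 = 1.3960.
Relativistic: u_rel = (0.764 + 0.632) / (1 + 0.764·0.632) = 1.3960/1.4828 = 0.9414.
Δ = 1.3960 − 0.9414 = 0.4546.
(The classical prediction exceeds c; the relativistic result does not.)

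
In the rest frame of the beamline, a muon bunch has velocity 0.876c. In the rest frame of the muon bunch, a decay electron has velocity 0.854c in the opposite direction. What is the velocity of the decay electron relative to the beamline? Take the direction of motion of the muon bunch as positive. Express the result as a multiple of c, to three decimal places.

With v = 0.876 and u' = -0.854 (in units of c),
u = (u' + v)/(1 + u'v/c²):
u = (-0.854 + 0.876) / (1 + (-0.854)·0.876) = 0.0220/0.2519 = 0.0873
(Galilean addition would give +0.022c.)

+0.087c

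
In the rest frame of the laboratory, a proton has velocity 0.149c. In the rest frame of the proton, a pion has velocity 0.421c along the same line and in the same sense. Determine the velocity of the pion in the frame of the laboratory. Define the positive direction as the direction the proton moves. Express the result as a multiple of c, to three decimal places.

0.536c

With v = 0.149 and u' = 0.421 (in units of c),
u = (u' + v)/(1 + u'v/c²):
u = (0.421 + 0.149) / (1 + 0.421·0.149) = 0.5700/1.0627 = 0.5364
(Galilean addition would give +0.570c.)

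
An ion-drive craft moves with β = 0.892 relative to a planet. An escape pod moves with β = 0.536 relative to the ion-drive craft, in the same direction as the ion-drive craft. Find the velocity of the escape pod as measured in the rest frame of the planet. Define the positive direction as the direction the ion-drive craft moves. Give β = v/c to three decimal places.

With v = 0.892 and u' = 0.536 (in units of c),
u = (u' + v)/(1 + u'v/c²):
u = (0.536 + 0.892) / (1 + 0.536·0.892) = 1.4280/1.4781 = 0.9661

β = 0.966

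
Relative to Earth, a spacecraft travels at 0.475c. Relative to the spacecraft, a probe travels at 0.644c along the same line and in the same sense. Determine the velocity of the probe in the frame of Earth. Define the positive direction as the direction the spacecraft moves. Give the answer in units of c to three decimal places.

0.857c

With v = 0.475 and u' = 0.644 (in units of c),
u = (u' + v)/(1 + u'v/c²):
u = (0.644 + 0.475) / (1 + 0.644·0.475) = 1.1190/1.3059 = 0.8569
(Galilean addition would give +1.119c, exceeding c.)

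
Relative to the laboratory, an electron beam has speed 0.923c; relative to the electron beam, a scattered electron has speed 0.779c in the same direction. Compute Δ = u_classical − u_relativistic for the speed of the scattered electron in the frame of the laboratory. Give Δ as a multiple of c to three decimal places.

Δ = 0.712c

Galilean: u_cl = 0.779 + 0.923 = 1.7020.
Relativistic: u_rel = (0.779 + 0.923) / (1 + 0.779·0.923) = 1.7020/1.7190 = 0.9901.
Δ = 1.7020 − 0.9901 = 0.7119.
(The classical prediction exceeds c; the relativistic result does not.)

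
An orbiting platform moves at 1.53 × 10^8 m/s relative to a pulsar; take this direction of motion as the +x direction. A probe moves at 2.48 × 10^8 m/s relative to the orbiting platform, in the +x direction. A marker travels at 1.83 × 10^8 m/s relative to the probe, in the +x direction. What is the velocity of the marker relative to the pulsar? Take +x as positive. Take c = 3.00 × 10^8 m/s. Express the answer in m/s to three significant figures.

2.96 × 10^8 m/s

Apply u = (u' + v)/(1 + u'v/c²) successively, working outward toward the pulsar.
(Dividing each given speed by c = 3.00 × 10^8 m/s to work in units of c.)
Start: velocity of the orbiting platform relative to the pulsar = 0.5100c.
Compose with the probe (u' = 0.827 in the orbiting platform frame): u_1 = (0.827 + 0.510) / (1 + 0.827·0.510) = 1.3367/1.4216 = 0.9403.
Compose with the marker (u' = 0.610 in the probe frame): u_2 = (0.610 + 0.940) / (1 + 0.610·0.940) = 1.5503/1.5736 = 0.9852.
So u = 0.9852 × 3.00 × 10^8 m/s.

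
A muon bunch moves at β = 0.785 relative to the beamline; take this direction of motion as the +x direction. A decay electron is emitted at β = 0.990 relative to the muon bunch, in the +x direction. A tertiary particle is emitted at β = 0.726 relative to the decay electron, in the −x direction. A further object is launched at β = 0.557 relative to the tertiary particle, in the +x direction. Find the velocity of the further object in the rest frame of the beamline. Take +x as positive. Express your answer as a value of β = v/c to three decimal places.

Apply u = (u' + v)/(1 + u'v/c²) successively, working outward toward the beamline.
Start: velocity of the muon bunch relative to the beamline = 0.7850c.
Compose with the decay electron (u' = 0.990 in the muon bunch frame): u_1 = (0.990 + 0.785) / (1 + 0.990·0.785) = 1.7750/1.7772 = 0.9988.
Compose with the tertiary particle (u' = -0.726 in the decay electron frame): u_2 = (-0.726 + 0.999) / (1 + (-0.726)·0.999) = 0.2728/0.2749 = 0.9924.
Compose with the further object (u' = 0.557 in the tertiary particle frame): u_3 = (0.557 + 0.992) / (1 + 0.557·0.992) = 1.5494/1.5528 = 0.9978.

β = +0.998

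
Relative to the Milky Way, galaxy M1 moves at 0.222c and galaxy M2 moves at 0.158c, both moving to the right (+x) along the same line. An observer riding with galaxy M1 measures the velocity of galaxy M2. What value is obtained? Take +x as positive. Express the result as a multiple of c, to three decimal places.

β_A = 0.222, β_B = 0.158.
Transform to A's frame with the inverse velocity-addition law: u' = (u − v)/(1 − uv/c²), taking u = β_B and v = β_A.
u' = (0.158 − 0.222) / (1 − (0.222)(0.158)) = -0.0640/0.9649 = -0.0663.

-0.066c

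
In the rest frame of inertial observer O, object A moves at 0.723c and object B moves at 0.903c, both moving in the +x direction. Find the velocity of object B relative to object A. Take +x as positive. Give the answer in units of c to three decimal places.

β_A = 0.723, β_B = 0.903.
Transform to A's frame with the inverse velocity-addition law: u' = (u − v)/(1 − uv/c²), taking u = β_B and v = β_A.
u' = (0.903 − 0.723) / (1 − (0.723)(0.903)) = 0.1800/0.3471 = 0.5185.

+0.519c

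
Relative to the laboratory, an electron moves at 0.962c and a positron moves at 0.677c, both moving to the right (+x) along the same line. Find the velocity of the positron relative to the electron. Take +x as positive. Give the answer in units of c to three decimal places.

-0.817c

β_A = 0.962, β_B = 0.677.
Transform to A's frame with the inverse velocity-addition law: u' = (u − v)/(1 − uv/c²), taking u = β_B and v = β_A.
u' = (0.677 − 0.962) / (1 − (0.962)(0.677)) = -0.2850/0.3487 = -0.8173.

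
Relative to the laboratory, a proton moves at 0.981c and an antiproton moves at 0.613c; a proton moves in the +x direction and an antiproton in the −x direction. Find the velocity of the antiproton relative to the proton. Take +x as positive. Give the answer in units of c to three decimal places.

-0.995c

β_A = 0.981, β_B = -0.613.
Transform to A's frame with the inverse velocity-addition law: u' = (u − v)/(1 − uv/c²), taking u = β_B and v = β_A.
u' = (-0.613 − 0.981) / (1 − (0.981)(-0.613)) = -1.5940/1.6014 = -0.9954.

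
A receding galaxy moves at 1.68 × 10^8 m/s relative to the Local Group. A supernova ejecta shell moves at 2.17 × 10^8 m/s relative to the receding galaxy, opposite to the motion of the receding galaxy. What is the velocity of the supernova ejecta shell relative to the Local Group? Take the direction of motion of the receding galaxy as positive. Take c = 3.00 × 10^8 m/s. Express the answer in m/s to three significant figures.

In units of c (dividing by 3.00 × 10^8 m/s): v = 0.560, u' = -0.723.
u = (u' + v)/(1 + u'v/c²):
u = (-0.723 + 0.560) / (1 + (-0.723)·0.560) = -0.1633/0.5949 = -0.2745
Converting back: u = -0.2745 × 3.00 × 10^8 m/s.

-8.24 × 10^7 m/s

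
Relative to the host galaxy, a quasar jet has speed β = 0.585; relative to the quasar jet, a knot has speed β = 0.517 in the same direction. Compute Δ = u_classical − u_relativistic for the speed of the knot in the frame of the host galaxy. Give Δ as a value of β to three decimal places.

Galilean: u_cl = 0.517 + 0.585 = 1.1020.
Relativistic: u_rel = (0.517 + 0.585) / (1 + 0.517·0.585) = 1.1020/1.3024 = 0.8461.
Δ = 1.1020 − 0.8461 = 0.2559.
(The classical prediction exceeds c; the relativistic result does not.)

Δ = 0.256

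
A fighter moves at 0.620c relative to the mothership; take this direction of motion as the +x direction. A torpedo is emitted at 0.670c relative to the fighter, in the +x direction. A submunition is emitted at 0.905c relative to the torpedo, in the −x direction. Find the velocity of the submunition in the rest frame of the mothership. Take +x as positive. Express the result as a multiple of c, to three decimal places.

+0.037c

Apply u = (u' + v)/(1 + u'v/c²) successively, working outward toward the mothership.
Start: velocity of the fighter relative to the mothership = 0.6200c.
Compose with the torpedo (u' = 0.670 in the fighter frame): u_1 = (0.670 + 0.620) / (1 + 0.670·0.620) = 1.2900/1.4154 = 0.9114.
Compose with the submunition (u' = -0.905 in the torpedo frame): u_2 = (-0.905 + 0.911) / (1 + (-0.905)·0.911) = 0.0064/0.1752 = 0.0366.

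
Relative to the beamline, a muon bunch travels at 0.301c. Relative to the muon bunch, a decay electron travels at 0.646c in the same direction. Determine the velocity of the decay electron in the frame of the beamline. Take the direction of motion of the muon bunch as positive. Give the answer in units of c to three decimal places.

With v = 0.301 and u' = 0.646 (in units of c),
u = (u' + v)/(1 + u'v/c²):
u = (0.646 + 0.301) / (1 + 0.646·0.301) = 0.9470/1.1944 = 0.7928
(Galilean addition would give +0.947c.)

0.793c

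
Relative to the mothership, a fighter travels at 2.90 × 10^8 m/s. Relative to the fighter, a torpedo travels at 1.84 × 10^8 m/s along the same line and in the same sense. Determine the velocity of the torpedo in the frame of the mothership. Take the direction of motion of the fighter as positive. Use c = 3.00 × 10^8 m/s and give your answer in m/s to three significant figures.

2.98 × 10^8 m/s

In units of c (dividing by 3.00 × 10^8 m/s): v = 0.967, u' = 0.613.
u = (u' + v)/(1 + u'v/c²):
u = (0.613 + 0.967) / (1 + 0.613·0.967) = 1.5800/1.5929 = 0.9919
(Galilean addition would give +1.580c, exceeding c.)
Converting back: u = 0.9919 × 3.00 × 10^8 m/s.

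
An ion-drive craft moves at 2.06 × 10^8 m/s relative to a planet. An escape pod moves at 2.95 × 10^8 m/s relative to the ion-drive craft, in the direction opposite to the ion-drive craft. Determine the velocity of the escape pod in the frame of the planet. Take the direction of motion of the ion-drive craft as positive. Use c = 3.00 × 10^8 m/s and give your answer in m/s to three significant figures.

-2.74 × 10^8 m/s

In units of c (dividing by 3.00 × 10^8 m/s): v = 0.687, u' = -0.983.
u = (u' + v)/(1 + u'v/c²):
u = (-0.983 + 0.687) / (1 + (-0.983)·0.687) = -0.2967/0.3248 = -0.9134
Converting back: u = -0.9134 × 3.00 × 10^8 m/s.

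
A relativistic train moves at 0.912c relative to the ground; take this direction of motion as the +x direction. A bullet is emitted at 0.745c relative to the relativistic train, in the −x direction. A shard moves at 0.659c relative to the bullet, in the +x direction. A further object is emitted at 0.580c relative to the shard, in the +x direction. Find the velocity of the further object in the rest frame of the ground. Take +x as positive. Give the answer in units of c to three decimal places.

+0.966c

Apply u = (u' + v)/(1 + u'v/c²) successively, working outward toward the ground.
Start: velocity of the relativistic train relative to the ground = 0.9120c.
Compose with the bullet (u' = -0.745 in the relativistic train frame): u_1 = (-0.745 + 0.912) / (1 + (-0.745)·0.912) = 0.1670/0.3206 = 0.5210.
Compose with the shard (u' = 0.659 in the bullet frame): u_2 = (0.659 + 0.521) / (1 + 0.659·0.521) = 1.1800/1.3433 = 0.8784.
Compose with the further object (u' = 0.580 in the shard frame): u_3 = (0.580 + 0.878) / (1 + 0.580·0.878) = 1.4584/1.5095 = 0.9662.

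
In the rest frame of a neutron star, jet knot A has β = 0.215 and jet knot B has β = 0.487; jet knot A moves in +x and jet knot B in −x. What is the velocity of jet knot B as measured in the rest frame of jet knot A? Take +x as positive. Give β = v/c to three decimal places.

β = -0.635

β_A = 0.215, β_B = -0.487.
Transform to A's frame with the inverse velocity-addition law: u' = (u − v)/(1 − uv/c²), taking u = β_B and v = β_A.
u' = (-0.487 − 0.215) / (1 − (0.215)(-0.487)) = -0.7020/1.1047 = -0.6355.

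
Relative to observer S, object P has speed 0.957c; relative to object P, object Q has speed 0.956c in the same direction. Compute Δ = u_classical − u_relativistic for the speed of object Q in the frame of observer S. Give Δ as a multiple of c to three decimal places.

Galilean: u_cl = 0.956 + 0.957 = 1.9130.
Relativistic: u_rel = (0.956 + 0.957) / (1 + 0.956·0.957) = 1.9130/1.9149 = 0.9990.
Δ = 1.9130 − 0.9990 = 0.9140.
(The classical prediction exceeds c; the relativistic result does not.)

Δ = 0.914c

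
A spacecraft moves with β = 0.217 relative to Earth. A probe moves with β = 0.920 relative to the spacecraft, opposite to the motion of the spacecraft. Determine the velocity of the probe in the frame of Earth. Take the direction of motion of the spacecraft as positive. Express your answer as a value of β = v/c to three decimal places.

With v = 0.217 and u' = -0.920 (in units of c),
u = (u' + v)/(1 + u'v/c²):
u = (-0.920 + 0.217) / (1 + (-0.920)·0.217) = -0.7030/0.8004 = -0.8784

β = -0.878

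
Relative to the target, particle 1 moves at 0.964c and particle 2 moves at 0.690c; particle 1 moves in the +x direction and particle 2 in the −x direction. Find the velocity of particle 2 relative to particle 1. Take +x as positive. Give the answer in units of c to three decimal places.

β_A = 0.964, β_B = -0.690.
Transform to A's frame with the inverse velocity-addition law: u' = (u − v)/(1 − uv/c²), taking u = β_B and v = β_A.
u' = (-0.690 − 0.964) / (1 − (0.964)(-0.690)) = -1.6540/1.6652 = -0.9933.

-0.993c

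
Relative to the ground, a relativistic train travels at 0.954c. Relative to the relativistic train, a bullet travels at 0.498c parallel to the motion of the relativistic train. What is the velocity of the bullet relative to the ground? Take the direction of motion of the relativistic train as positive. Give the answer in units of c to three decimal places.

With v = 0.954 and u' = 0.498 (in units of c),
u = (u' + v)/(1 + u'v/c²):
u = (0.498 + 0.954) / (1 + 0.498·0.954) = 1.4520/1.4751 = 0.9843

0.984c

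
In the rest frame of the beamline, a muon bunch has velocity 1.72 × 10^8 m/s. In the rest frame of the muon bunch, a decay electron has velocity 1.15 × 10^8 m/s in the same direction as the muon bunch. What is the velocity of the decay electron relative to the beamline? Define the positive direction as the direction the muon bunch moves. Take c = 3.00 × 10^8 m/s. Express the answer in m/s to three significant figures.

In units of c (dividing by 3.00 × 10^8 m/s): v = 0.573, u' = 0.383.
u = (u' + v)/(1 + u'v/c²):
u = (0.383 + 0.573) / (1 + 0.383·0.573) = 0.9567/1.2198 = 0.7843
(Galilean addition would give +0.957c.)
Converting back: u = 0.7843 × 3.00 × 10^8 m/s.

2.35 × 10^8 m/s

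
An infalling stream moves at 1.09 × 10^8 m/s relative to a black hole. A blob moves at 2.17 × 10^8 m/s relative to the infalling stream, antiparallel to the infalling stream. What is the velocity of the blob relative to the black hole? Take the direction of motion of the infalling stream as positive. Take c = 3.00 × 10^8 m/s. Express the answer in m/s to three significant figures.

-1.47 × 10^8 m/s

In units of c (dividing by 3.00 × 10^8 m/s): v = 0.363, u' = -0.723.
u = (u' + v)/(1 + u'v/c²):
u = (-0.723 + 0.363) / (1 + (-0.723)·0.363) = -0.3600/0.7372 = -0.4883
(Galilean addition would give -0.360c.)
Converting back: u = -0.4883 × 3.00 × 10^8 m/s.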